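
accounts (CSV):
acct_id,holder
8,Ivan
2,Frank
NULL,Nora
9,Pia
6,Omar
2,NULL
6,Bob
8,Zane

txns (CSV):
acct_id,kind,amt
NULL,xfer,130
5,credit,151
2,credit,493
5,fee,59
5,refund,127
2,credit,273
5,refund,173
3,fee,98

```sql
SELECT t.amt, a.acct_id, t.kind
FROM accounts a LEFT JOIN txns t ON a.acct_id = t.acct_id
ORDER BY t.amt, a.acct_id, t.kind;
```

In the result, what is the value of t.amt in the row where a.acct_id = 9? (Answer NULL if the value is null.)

LEFT JOIN keeps every row from `accounts`; unmatched rows get NULL for `txns`'s columns.
Matching on a.acct_id = t.acct_id. A NULL in a compared column never satisfies the condition.
- a[0] acct_id=8 → no match; kept with NULLs on the t side.
- a[1] acct_id=2 → 2 match(es) in t → 2 row(s).
- a[2] acct_id=NULL → no match; kept with NULLs on the t side.
- a[3] acct_id=9 → no match; kept with NULLs on the t side.
- a[4] acct_id=6 → no match; kept with NULLs on the t side.
- a[5] acct_id=2 → 2 match(es) in t → 2 row(s).
- a[6] acct_id=6 → no match; kept with NULLs on the t side.
- a[7] acct_id=8 → no match; kept with NULLs on the t side.

NULL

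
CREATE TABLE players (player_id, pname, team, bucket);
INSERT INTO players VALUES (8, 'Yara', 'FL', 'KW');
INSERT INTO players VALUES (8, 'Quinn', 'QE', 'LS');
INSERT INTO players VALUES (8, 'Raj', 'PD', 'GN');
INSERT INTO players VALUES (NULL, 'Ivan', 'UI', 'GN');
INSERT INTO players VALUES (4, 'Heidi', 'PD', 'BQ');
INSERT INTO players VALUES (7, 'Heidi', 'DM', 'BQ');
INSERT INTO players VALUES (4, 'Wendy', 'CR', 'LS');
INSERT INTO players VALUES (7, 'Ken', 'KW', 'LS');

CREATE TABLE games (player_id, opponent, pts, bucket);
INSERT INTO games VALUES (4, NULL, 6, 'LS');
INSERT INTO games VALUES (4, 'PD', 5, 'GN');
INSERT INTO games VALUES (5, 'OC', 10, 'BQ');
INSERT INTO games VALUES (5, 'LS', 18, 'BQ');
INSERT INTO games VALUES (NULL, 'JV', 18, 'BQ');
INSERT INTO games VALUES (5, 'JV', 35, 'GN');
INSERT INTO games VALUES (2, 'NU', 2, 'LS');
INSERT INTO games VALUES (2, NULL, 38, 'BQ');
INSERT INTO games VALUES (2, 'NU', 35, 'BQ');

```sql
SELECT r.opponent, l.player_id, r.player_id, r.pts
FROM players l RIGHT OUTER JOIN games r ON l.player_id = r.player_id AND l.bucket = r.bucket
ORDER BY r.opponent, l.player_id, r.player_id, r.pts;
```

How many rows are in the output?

9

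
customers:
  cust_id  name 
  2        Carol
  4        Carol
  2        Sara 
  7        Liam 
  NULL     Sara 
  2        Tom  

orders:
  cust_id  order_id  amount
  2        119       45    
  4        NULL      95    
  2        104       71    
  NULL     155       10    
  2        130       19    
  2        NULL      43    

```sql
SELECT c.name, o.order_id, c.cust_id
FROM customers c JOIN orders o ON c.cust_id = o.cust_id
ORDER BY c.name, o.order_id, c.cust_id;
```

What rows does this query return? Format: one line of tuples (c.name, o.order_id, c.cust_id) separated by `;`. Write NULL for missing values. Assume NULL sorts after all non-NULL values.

(Carol, 104, 2); (Carol, 119, 2); (Carol, 130, 2); (Carol, NULL, 2); (Carol, NULL, 4); (Sara, 104, 2); (Sara, 119, 2); (Sara, 130, 2); (Sara, NULL, 2); (Tom, 104, 2); (Tom, 119, 2); (Tom, 130, 2); (Tom, NULL, 2)

INNER JOIN keeps only pairs where the ON condition holds.
Matching on c.cust_id = o.cust_id. A NULL in a compared column never satisfies the condition.
Matched pairs: 13.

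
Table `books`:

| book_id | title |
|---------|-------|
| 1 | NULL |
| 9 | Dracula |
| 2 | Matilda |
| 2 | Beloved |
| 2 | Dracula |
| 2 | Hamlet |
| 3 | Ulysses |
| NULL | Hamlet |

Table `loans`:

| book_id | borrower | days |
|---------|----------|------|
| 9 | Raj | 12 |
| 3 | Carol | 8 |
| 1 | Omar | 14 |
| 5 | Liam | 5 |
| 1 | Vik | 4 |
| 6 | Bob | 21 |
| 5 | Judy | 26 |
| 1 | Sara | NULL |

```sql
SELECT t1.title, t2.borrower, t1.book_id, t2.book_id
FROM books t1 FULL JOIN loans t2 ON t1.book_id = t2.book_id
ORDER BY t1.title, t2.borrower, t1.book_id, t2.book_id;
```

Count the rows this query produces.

FULL OUTER JOIN keeps every row from both sides; unmatched rows get NULL for the other side's columns.
Matching on t1.book_id = t2.book_id. A NULL in a compared column never satisfies the condition.
- t1[0] book_id=1 → 3 match(es) in t2 → 3 row(s).
- t1[1] book_id=9 → 1 match(es) in t2 → 1 row(s).
- t1[2] book_id=2 → no match; kept with NULLs on the t2 side.
- t1[3] book_id=2 → no match; kept with NULLs on the t2 side.
- t1[4] book_id=2 → no match; kept with NULLs on the t2 side.
- t1[5] book_id=2 → no match; kept with NULLs on the t2 side.
- t1[6] book_id=3 → 1 match(es) in t2 → 1 row(s).
- t1[7] book_id=NULL → no match; kept with NULLs on the t2 side.
- plus 3 unmatched t2 row(s), each kept with NULL t1 columns.
Total: 5 matched + 8 padded = 13 rows.

13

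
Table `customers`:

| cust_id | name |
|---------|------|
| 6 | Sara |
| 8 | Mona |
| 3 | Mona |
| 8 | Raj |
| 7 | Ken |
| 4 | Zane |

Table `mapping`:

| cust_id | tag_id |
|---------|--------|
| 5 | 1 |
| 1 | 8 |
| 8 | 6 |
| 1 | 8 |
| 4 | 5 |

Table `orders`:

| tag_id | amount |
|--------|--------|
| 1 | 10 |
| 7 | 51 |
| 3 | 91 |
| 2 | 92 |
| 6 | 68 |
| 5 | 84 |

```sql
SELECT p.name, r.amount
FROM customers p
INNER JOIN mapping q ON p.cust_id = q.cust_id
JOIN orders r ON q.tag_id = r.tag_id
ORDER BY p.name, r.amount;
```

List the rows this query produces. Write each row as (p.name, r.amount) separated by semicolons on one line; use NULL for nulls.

Joins associate left-to-right: customers INNER JOIN mapping on cust_id gives 3 intermediate row(s).
Then INNER JOIN `orders r` on tag_id: keep only rows whose q.tag_id appears in r.

(Mona, 68); (Raj, 68); (Zane, 84)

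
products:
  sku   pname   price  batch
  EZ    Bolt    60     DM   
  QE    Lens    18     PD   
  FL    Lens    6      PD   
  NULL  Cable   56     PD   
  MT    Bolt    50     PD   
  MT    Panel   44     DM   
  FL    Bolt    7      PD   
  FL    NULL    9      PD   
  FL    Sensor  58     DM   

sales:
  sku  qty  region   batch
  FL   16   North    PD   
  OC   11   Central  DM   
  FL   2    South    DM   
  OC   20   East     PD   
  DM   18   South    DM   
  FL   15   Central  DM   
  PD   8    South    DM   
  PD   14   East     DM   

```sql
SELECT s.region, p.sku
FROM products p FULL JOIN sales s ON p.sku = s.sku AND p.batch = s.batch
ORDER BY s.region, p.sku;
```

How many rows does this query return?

15

FULL OUTER JOIN keeps every row from both sides; unmatched rows get NULL for the other side's columns.
Matching on p.sku = s.sku AND p.batch = s.batch. A NULL in a compared column never satisfies the condition.
- p (sku=EZ, batch=DM) has no partner → padded with NULL.
- p (sku=QE, batch=PD) has no partner → padded with NULL.
- p (sku=FL, batch=PD) pairs with 1 row(s) of s.
- p (sku=NULL, batch=PD) has no partner → padded with NULL.
- p (sku=MT, batch=PD) has no partner → padded with NULL.
- p (sku=MT, batch=DM) has no partner → padded with NULL.
- p (sku=FL, batch=PD) pairs with 1 row(s) of s.
- p (sku=FL, batch=PD) pairs with 1 row(s) of s.
- p (sku=FL, batch=DM) pairs with 2 row(s) of s.
- 5 row(s) from s found no p partner → padded with NULL.
Total: 5 matched + 10 padded = 15 rows.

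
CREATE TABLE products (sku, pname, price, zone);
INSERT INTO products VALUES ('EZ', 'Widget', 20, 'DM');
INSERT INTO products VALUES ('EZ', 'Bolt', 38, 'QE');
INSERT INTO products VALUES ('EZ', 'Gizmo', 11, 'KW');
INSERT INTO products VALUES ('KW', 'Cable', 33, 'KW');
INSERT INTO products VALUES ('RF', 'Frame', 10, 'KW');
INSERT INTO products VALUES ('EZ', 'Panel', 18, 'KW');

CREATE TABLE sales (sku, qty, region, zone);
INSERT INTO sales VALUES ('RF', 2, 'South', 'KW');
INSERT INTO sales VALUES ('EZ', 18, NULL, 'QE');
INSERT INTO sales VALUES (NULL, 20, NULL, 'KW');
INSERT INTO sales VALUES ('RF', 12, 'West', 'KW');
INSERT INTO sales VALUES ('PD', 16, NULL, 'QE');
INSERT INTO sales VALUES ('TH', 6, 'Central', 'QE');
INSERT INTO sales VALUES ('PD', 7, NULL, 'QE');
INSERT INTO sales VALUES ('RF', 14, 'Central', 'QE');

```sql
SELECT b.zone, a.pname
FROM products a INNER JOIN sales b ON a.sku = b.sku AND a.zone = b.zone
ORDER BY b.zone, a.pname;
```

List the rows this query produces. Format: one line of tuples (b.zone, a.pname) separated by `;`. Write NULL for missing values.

INNER JOIN keeps only pairs where the ON condition holds.
Matching on a.sku = b.sku AND a.zone = b.zone. A NULL in a compared column never satisfies the condition.
Matched pairs: 3.

(KW, Frame); (KW, Frame); (QE, Bolt)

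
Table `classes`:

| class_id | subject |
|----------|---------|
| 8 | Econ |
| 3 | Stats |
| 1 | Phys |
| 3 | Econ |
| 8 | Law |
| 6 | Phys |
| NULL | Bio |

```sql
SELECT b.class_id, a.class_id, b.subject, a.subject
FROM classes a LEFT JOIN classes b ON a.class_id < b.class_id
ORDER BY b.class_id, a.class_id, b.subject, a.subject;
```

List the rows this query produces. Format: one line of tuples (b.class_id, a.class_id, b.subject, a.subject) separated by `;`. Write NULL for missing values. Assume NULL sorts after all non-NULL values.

(3, 1, Econ, Phys); (3, 1, Stats, Phys); (6, 1, Phys, Phys); (6, 3, Phys, Econ); (6, 3, Phys, Stats); (8, 1, Econ, Phys); (8, 1, Law, Phys); (8, 3, Econ, Econ); (8, 3, Econ, Stats); (8, 3, Law, Econ); (8, 3, Law, Stats); (8, 6, Econ, Phys); (8, 6, Law, Phys); (NULL, 8, NULL, Econ); (NULL, 8, NULL, Law); (NULL, NULL, NULL, Bio)

LEFT JOIN keeps every row from `classes a`; unmatched rows get NULL for `classes b`'s columns.
Matching on a.class_id < b.class_id. A NULL in a compared column never satisfies the condition.
Matched pairs: 13; unmatched a rows kept: 3.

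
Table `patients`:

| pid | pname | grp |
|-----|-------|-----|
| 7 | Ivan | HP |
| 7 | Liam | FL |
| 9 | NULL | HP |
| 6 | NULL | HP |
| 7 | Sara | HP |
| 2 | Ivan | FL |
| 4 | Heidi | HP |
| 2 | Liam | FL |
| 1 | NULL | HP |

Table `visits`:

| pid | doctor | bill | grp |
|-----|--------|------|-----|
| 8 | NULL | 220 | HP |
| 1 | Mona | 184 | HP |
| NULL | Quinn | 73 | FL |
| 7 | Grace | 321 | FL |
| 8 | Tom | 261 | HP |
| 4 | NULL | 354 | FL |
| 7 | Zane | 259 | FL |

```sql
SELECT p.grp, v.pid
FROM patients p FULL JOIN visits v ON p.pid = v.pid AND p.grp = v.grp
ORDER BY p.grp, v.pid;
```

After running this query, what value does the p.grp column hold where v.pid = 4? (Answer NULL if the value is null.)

NULL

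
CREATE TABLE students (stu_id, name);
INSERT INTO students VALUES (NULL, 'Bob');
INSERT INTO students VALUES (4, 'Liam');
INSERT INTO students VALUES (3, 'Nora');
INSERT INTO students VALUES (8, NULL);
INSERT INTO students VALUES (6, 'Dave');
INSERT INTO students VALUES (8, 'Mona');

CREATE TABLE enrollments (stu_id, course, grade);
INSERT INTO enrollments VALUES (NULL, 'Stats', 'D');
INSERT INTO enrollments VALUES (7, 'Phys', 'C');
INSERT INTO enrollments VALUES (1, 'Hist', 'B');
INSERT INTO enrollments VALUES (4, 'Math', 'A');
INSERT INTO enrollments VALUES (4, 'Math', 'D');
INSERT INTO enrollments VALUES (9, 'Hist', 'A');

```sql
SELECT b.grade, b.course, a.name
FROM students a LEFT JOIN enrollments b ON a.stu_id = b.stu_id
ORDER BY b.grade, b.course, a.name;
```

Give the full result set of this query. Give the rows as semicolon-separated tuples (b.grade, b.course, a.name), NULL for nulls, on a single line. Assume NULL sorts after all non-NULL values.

(A, Math, Liam); (D, Math, Liam); (NULL, NULL, Bob); (NULL, NULL, Dave); (NULL, NULL, Mona); (NULL, NULL, Nora); (NULL, NULL, NULL)

LEFT JOIN keeps every row from `students`; unmatched rows get NULL for `enrollments`'s columns.
Matching on a.stu_id = b.stu_id. A NULL in a compared column never satisfies the condition.
Matched pairs: 2; unmatched a rows kept: 5.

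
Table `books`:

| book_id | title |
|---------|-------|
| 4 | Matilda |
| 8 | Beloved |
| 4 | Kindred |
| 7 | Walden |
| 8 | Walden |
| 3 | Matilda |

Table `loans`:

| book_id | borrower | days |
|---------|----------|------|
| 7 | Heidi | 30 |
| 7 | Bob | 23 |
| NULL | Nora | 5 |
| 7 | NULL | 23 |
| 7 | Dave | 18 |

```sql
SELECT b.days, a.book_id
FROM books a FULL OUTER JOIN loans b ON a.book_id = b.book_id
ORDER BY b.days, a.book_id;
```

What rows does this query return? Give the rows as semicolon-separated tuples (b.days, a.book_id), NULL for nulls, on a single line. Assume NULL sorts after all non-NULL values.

FULL OUTER JOIN keeps every row from both sides; unmatched rows get NULL for the other side's columns.
Matching on a.book_id = b.book_id. A NULL in a compared column never satisfies the condition.
- a[0] book_id=4 → no match; kept with NULLs on the b side.
- a[1] book_id=8 → no match; kept with NULLs on the b side.
- a[2] book_id=4 → no match; kept with NULLs on the b side.
- a[3] book_id=7 → 4 match(es) in b → 4 row(s).
- a[4] book_id=8 → no match; kept with NULLs on the b side.
- a[5] book_id=3 → no match; kept with NULLs on the b side.
- 1 b row(s) had no a match → kept, a columns NULL.
After projecting and ordering:
b.days | a.book_id
5 | NULL
18 | 7
23 | 7
23 | 7
30 | 7
NULL | 3
NULL | 4
NULL | 4
NULL | 8
NULL | 8

(5, NULL); (18, 7); (23, 7); (23, 7); (30, 7); (NULL, 3); (NULL, 4); (NULL, 4); (NULL, 8); (NULL, 8)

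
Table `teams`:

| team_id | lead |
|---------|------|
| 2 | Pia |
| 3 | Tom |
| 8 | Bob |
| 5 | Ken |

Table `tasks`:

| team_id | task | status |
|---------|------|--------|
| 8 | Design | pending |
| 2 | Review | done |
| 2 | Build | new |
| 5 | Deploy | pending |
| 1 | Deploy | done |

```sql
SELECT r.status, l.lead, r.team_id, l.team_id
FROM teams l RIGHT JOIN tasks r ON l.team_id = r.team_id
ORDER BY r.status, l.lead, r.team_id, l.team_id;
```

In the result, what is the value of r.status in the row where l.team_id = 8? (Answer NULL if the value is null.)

pending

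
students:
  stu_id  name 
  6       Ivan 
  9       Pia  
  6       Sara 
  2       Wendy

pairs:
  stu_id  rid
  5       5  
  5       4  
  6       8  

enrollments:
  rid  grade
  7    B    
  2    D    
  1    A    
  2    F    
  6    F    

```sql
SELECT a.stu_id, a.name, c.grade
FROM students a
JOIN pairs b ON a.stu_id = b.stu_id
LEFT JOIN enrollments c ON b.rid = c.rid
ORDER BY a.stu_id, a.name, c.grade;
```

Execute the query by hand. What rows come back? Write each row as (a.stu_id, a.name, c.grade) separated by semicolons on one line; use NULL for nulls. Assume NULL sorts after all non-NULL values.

Joins associate left-to-right: students INNER JOIN pairs on stu_id gives 2 intermediate row(s).
Then LEFT JOIN `enrollments c` on rid: each of those 2 rows is kept; rows whose b.rid has no match in c get NULL for c's columns.

(6, Ivan, NULL); (6, Sara, NULL)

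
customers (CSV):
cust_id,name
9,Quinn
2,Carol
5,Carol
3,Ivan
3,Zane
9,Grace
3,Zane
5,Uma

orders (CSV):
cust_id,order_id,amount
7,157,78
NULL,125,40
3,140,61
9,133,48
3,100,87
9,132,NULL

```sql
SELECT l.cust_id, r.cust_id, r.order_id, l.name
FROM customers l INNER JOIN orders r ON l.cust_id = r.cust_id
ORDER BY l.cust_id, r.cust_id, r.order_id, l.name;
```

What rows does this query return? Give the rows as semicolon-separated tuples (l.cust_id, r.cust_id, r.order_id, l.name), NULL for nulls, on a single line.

(3, 3, 100, Ivan); (3, 3, 100, Zane); (3, 3, 100, Zane); (3, 3, 140, Ivan); (3, 3, 140, Zane); (3, 3, 140, Zane); (9, 9, 132, Grace); (9, 9, 132, Quinn); (9, 9, 133, Grace); (9, 9, 133, Quinn)

INNER JOIN keeps only pairs where the ON condition holds.
Matching on l.cust_id = r.cust_id. A NULL in a compared column never satisfies the condition.
Matched pairs: 10.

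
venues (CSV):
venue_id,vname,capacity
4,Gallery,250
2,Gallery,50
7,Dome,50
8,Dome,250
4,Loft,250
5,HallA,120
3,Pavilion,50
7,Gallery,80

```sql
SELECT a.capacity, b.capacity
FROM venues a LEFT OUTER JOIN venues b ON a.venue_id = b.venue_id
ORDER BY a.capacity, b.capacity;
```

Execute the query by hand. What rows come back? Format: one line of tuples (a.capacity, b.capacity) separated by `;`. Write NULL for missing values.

(50, 50); (50, 50); (50, 50); (50, 80); (80, 50); (80, 80); (120, 120); (250, 250); (250, 250); (250, 250); (250, 250); (250, 250)

LEFT JOIN keeps every row from `venues a`; unmatched rows get NULL for `venues b`'s columns.
Matching on a.venue_id = b.venue_id.
Matched pairs: 12; unmatched a rows kept: 0.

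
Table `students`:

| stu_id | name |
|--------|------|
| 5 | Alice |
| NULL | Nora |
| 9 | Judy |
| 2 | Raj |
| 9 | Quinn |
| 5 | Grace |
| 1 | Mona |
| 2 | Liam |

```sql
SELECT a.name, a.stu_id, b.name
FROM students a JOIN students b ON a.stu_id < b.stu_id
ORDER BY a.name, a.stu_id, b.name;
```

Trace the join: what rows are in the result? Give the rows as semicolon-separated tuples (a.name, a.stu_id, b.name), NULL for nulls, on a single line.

INNER JOIN keeps only pairs where the ON condition holds.
Matching on a.stu_id < b.stu_id. A NULL in a compared column never satisfies the condition.
- a[0] stu_id=5 → 2 match(es) in b → 2 row(s).
- a[1] stu_id=NULL → no match; dropped.
- a[2] stu_id=9 → no match; dropped.
- a[3] stu_id=2 → 4 match(es) in b → 4 row(s).
- a[4] stu_id=9 → no match; dropped.
- a[5] stu_id=5 → 2 match(es) in b → 2 row(s).
- a[6] stu_id=1 → 6 match(es) in b → 6 row(s).
- a[7] stu_id=2 → 4 match(es) in b → 4 row(s).

(Alice, 5, Judy); (Alice, 5, Quinn); (Grace, 5, Judy); (Grace, 5, Quinn); (Liam, 2, Alice); (Liam, 2, Grace); (Liam, 2, Judy); (Liam, 2, Quinn); (Mona, 1, Alice); (Mona, 1, Grace); (Mona, 1, Judy); (Mona, 1, Liam); (Mona, 1, Quinn); (Mona, 1, Raj); (Raj, 2, Alice); (Raj, 2, Grace); (Raj, 2, Judy); (Raj, 2, Quinn)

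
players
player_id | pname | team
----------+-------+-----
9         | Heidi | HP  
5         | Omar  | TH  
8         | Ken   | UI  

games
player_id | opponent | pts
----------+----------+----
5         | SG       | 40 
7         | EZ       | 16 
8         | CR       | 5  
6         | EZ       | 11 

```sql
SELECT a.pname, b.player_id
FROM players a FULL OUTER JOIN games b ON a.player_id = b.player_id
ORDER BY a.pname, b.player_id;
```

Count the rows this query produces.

5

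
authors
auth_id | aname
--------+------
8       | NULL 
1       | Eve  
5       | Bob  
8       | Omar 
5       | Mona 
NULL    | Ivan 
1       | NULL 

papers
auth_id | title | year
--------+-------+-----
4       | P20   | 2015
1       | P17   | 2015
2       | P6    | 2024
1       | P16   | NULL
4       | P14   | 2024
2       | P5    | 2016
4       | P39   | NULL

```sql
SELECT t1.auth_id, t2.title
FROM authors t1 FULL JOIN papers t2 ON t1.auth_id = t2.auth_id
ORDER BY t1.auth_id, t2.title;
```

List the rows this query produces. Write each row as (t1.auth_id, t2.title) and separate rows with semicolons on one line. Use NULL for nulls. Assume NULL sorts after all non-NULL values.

FULL OUTER JOIN keeps every row from both sides; unmatched rows get NULL for the other side's columns.
Matching on t1.auth_id = t2.auth_id. A NULL in a compared column never satisfies the condition.
Matched pairs: 4; unmatched t1 rows kept: 5; unmatched t2 rows kept: 5.

(1, P16); (1, P16); (1, P17); (1, P17); (5, NULL); (5, NULL); (8, NULL); (8, NULL); (NULL, P14); (NULL, P20); (NULL, P39); (NULL, P5); (NULL, P6); (NULL, NULL)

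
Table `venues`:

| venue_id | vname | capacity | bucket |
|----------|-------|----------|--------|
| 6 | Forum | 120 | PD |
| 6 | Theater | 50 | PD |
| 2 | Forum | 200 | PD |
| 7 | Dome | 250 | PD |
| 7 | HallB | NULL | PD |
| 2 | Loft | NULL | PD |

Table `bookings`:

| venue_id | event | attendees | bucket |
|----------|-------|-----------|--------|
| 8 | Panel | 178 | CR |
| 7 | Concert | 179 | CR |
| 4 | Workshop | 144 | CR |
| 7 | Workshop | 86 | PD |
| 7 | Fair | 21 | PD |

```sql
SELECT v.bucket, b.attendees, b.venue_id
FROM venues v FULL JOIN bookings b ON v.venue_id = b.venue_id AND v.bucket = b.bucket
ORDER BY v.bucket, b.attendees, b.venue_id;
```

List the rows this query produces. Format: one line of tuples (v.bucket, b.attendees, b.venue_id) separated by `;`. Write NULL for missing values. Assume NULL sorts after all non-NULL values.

FULL OUTER JOIN keeps every row from both sides; unmatched rows get NULL for the other side's columns.
Matching on v.venue_id = b.venue_id AND v.bucket = b.bucket.
Matched pairs: 4; unmatched v rows kept: 4; unmatched b rows kept: 3.

(PD, 21, 7); (PD, 21, 7); (PD, 86, 7); (PD, 86, 7); (PD, NULL, NULL); (PD, NULL, NULL); (PD, NULL, NULL); (PD, NULL, NULL); (NULL, 144, 4); (NULL, 178, 8); (NULL, 179, 7)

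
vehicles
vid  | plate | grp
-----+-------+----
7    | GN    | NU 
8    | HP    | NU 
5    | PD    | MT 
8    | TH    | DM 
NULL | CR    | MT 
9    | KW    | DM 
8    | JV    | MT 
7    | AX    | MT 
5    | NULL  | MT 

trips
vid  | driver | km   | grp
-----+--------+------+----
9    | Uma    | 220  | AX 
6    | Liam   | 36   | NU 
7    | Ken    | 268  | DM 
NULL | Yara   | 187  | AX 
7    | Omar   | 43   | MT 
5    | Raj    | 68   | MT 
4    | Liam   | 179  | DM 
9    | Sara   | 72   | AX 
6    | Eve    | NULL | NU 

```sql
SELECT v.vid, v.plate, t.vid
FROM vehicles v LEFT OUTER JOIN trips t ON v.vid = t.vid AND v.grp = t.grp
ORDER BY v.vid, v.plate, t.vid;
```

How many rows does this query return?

9

LEFT JOIN keeps every row from `vehicles`; unmatched rows get NULL for `trips`'s columns.
Matching on v.vid = t.vid AND v.grp = t.grp. A NULL in a compared column never satisfies the condition.
- vid=7, grp=NU: no t row matches, row kept with t columns NULL.
- vid=8, grp=NU: no t row matches, row kept with t columns NULL.
- vid=5, grp=MT: 1 matching t row(s), so 1 row(s) emitted.
- vid=8, grp=DM: no t row matches, row kept with t columns NULL.
- vid=NULL, grp=MT: no t row matches, row kept with t columns NULL.
- vid=9, grp=DM: no t row matches, row kept with t columns NULL.
- vid=8, grp=MT: no t row matches, row kept with t columns NULL.
- vid=7, grp=MT: 1 matching t row(s), so 1 row(s) emitted.
- vid=5, grp=MT: 1 matching t row(s), so 1 row(s) emitted.
Total: 3 matched + 6 padded = 9 rows.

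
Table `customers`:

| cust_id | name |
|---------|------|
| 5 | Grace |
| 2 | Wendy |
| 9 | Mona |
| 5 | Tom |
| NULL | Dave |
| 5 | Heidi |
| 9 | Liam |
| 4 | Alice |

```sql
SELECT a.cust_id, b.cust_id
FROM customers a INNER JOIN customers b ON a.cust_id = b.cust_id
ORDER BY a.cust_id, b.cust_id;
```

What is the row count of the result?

15

INNER JOIN keeps only pairs where the ON condition holds.
Matching on a.cust_id = b.cust_id. A NULL in a compared column never satisfies the condition.
- a[0] cust_id=5 → 3 match(es) in b → 3 row(s).
- a[1] cust_id=2 → 1 match(es) in b → 1 row(s).
- a[2] cust_id=9 → 2 match(es) in b → 2 row(s).
- a[3] cust_id=5 → 3 match(es) in b → 3 row(s).
- a[4] cust_id=NULL → no match; dropped.
- a[5] cust_id=5 → 3 match(es) in b → 3 row(s).
- a[6] cust_id=9 → 2 match(es) in b → 2 row(s).
- a[7] cust_id=4 → 1 match(es) in b → 1 row(s).
Total: 15 rows.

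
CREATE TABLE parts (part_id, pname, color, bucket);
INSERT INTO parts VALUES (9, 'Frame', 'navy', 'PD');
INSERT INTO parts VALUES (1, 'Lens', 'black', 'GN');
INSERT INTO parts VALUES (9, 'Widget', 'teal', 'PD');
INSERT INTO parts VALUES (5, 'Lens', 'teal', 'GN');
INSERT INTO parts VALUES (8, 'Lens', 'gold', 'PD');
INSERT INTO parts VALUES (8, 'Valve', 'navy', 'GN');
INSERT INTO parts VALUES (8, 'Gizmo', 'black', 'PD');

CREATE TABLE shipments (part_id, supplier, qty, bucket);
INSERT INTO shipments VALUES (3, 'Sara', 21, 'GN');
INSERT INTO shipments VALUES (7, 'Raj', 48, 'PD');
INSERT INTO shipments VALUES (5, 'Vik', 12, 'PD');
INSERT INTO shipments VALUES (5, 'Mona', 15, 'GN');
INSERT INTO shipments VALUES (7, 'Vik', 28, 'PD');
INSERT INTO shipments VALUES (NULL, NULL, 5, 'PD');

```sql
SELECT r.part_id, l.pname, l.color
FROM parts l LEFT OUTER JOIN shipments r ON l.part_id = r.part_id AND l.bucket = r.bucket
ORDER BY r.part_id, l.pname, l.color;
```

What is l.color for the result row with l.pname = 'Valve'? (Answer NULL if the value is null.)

navy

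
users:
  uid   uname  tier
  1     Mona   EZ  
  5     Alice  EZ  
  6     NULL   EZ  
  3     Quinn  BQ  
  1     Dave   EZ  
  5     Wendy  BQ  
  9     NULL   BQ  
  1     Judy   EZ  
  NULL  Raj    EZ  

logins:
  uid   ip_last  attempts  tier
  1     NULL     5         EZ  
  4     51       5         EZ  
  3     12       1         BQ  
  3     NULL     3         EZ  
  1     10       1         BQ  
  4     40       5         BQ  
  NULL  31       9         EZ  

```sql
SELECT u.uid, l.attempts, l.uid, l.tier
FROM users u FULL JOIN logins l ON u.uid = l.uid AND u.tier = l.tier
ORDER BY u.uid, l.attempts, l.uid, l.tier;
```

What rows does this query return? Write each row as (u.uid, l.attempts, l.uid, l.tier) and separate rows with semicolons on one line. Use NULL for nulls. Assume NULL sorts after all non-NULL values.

(1, 5, 1, EZ); (1, 5, 1, EZ); (1, 5, 1, EZ); (3, 1, 3, BQ); (5, NULL, NULL, NULL); (5, NULL, NULL, NULL); (6, NULL, NULL, NULL); (9, NULL, NULL, NULL); (NULL, 1, 1, BQ); (NULL, 3, 3, EZ); (NULL, 5, 4, BQ); (NULL, 5, 4, EZ); (NULL, 9, NULL, EZ); (NULL, NULL, NULL, NULL)

FULL OUTER JOIN keeps every row from both sides; unmatched rows get NULL for the other side's columns.
Matching on u.uid = l.uid AND u.tier = l.tier. A NULL in a compared column never satisfies the condition.
Matched pairs: 4; unmatched u rows kept: 5; unmatched l rows kept: 5.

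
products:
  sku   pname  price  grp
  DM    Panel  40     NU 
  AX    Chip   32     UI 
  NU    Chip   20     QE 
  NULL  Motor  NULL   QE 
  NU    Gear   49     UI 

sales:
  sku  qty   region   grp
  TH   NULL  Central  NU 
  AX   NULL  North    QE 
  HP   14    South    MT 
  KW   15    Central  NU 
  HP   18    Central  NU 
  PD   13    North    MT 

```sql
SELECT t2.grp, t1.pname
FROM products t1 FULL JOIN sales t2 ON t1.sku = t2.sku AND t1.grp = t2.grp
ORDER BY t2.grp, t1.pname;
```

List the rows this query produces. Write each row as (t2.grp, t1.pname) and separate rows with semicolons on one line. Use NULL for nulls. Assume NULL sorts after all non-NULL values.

(MT, NULL); (MT, NULL); (NU, NULL); (NU, NULL); (NU, NULL); (QE, NULL); (NULL, Chip); (NULL, Chip); (NULL, Gear); (NULL, Motor); (NULL, Panel)

FULL OUTER JOIN keeps every row from both sides; unmatched rows get NULL for the other side's columns.
Matching on t1.sku = t2.sku AND t1.grp = t2.grp. A NULL in a compared column never satisfies the condition.
- t1 (sku=DM, grp=NU) has no partner → padded with NULL.
- t1 (sku=AX, grp=UI) has no partner → padded with NULL.
- t1 (sku=NU, grp=QE) has no partner → padded with NULL.
- t1 (sku=NULL, grp=QE) has no partner → padded with NULL.
- t1 (sku=NU, grp=UI) has no partner → padded with NULL.
- 6 t2 row(s) had no t1 match → kept, t1 columns NULL.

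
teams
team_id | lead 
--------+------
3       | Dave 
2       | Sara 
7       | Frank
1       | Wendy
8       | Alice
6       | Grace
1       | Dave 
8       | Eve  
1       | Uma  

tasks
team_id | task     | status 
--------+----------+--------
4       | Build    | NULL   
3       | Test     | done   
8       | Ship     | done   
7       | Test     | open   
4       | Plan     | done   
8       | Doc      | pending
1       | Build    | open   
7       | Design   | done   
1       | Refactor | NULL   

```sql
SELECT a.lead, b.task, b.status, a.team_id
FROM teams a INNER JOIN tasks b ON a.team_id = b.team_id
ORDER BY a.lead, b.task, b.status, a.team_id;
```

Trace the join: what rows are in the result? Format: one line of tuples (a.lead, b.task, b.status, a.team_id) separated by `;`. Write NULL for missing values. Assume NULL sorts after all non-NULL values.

(Alice, Doc, pending, 8); (Alice, Ship, done, 8); (Dave, Build, open, 1); (Dave, Refactor, NULL, 1); (Dave, Test, done, 3); (Eve, Doc, pending, 8); (Eve, Ship, done, 8); (Frank, Design, done, 7); (Frank, Test, open, 7); (Uma, Build, open, 1); (Uma, Refactor, NULL, 1); (Wendy, Build, open, 1); (Wendy, Refactor, NULL, 1)

INNER JOIN keeps only pairs where the ON condition holds.
Matching on a.team_id = b.team_id.
Matched pairs: 13.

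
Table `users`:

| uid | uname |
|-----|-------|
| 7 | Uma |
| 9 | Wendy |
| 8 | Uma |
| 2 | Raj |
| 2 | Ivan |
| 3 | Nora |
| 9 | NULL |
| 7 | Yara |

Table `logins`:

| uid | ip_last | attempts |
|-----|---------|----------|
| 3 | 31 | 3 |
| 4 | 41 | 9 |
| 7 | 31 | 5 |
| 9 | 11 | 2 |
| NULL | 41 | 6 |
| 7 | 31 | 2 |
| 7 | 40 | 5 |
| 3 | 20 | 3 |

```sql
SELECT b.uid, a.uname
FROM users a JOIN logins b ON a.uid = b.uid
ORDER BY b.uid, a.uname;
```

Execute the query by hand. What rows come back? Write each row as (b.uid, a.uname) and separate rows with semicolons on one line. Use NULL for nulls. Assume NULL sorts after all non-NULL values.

(3, Nora); (3, Nora); (7, Uma); (7, Uma); (7, Uma); (7, Yara); (7, Yara); (7, Yara); (9, Wendy); (9, NULL)

INNER JOIN keeps only pairs where the ON condition holds.
Matching on a.uid = b.uid. A NULL in a compared column never satisfies the condition.
Matched pairs: 10.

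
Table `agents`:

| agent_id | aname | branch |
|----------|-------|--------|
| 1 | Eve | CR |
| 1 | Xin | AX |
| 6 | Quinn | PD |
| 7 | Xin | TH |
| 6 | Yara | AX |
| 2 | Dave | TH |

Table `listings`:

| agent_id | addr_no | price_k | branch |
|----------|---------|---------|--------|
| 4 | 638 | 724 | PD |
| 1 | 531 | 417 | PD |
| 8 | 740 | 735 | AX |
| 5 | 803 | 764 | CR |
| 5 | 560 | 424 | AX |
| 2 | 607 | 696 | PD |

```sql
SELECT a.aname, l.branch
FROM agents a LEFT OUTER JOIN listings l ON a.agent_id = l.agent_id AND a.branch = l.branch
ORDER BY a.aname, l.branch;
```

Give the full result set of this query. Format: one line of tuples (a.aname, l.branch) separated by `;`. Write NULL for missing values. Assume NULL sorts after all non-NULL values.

LEFT JOIN keeps every row from `agents`; unmatched rows get NULL for `listings`'s columns.
Matching on a.agent_id = l.agent_id AND a.branch = l.branch.
Matched pairs: 0; unmatched a rows kept: 6.

(Dave, NULL); (Eve, NULL); (Quinn, NULL); (Xin, NULL); (Xin, NULL); (Yara, NULL)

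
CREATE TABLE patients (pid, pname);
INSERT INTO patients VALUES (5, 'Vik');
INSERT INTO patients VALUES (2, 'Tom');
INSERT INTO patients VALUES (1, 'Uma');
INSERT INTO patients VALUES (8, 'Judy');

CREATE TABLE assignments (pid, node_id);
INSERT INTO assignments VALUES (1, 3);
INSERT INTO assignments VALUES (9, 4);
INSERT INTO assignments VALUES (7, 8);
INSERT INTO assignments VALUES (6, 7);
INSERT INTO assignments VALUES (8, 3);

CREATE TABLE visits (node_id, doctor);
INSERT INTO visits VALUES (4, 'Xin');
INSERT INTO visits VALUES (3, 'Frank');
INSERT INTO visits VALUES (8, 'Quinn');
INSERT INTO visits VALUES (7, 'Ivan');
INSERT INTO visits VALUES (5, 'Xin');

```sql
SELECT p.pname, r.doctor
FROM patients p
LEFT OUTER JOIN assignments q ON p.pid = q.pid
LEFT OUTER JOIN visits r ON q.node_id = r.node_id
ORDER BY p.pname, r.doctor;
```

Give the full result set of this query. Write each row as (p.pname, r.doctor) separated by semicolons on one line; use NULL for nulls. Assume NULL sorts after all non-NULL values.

(Judy, Frank); (Tom, NULL); (Uma, Frank); (Vik, NULL)

Evaluate left to right. First `patients p LEFT JOIN assignments q` on pid: 4 row(s).
Then LEFT JOIN `visits r` on node_id: each of those 4 rows is kept; rows whose q.node_id has no match in r get NULL for r's columns.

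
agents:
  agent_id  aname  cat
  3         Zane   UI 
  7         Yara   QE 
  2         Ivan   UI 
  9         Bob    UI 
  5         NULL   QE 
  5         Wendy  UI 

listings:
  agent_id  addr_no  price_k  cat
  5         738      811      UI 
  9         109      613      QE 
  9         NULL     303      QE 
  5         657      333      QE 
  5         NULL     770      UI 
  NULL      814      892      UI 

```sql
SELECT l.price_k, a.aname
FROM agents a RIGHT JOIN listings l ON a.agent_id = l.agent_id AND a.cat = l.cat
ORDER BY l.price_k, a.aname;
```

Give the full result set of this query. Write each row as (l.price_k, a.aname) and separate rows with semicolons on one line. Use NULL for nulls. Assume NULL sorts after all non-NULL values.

(303, NULL); (333, NULL); (613, NULL); (770, Wendy); (811, Wendy); (892, NULL)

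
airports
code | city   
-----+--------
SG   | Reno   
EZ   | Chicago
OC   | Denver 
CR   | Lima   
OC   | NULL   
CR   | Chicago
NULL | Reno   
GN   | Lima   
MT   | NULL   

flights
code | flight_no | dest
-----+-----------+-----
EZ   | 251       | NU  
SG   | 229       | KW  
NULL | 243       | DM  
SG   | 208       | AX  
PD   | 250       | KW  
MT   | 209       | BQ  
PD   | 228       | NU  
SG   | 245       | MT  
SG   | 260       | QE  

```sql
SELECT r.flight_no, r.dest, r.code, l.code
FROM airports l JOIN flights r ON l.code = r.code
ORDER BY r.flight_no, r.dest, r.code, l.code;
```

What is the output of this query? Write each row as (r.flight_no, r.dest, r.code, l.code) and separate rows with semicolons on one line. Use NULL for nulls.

INNER JOIN keeps only pairs where the ON condition holds.
Matching on l.code = r.code. A NULL in a compared column never satisfies the condition.
- l row (code=SG): matches 4 r row(s) → 4 output row(s).
- l row (code=EZ): matches 1 r row(s) → 1 output row(s).
- l row (code=OC): no match → dropped.
- l row (code=CR): no match → dropped.
- l row (code=OC): no match → dropped.
- l row (code=CR): no match → dropped.
- l row (code=NULL): no match → dropped.
- l row (code=GN): no match → dropped.
- l row (code=MT): matches 1 r row(s) → 1 output row(s).
After projecting and ordering:
r.flight_no | r.dest | r.code | l.code
208 | AX | SG | SG
209 | BQ | MT | MT
229 | KW | SG | SG
245 | MT | SG | SG
251 | NU | EZ | EZ
260 | QE | SG | SG

(208, AX, SG, SG); (209, BQ, MT, MT); (229, KW, SG, SG); (245, MT, SG, SG); (251, NU, EZ, EZ); (260, QE, SG, SG)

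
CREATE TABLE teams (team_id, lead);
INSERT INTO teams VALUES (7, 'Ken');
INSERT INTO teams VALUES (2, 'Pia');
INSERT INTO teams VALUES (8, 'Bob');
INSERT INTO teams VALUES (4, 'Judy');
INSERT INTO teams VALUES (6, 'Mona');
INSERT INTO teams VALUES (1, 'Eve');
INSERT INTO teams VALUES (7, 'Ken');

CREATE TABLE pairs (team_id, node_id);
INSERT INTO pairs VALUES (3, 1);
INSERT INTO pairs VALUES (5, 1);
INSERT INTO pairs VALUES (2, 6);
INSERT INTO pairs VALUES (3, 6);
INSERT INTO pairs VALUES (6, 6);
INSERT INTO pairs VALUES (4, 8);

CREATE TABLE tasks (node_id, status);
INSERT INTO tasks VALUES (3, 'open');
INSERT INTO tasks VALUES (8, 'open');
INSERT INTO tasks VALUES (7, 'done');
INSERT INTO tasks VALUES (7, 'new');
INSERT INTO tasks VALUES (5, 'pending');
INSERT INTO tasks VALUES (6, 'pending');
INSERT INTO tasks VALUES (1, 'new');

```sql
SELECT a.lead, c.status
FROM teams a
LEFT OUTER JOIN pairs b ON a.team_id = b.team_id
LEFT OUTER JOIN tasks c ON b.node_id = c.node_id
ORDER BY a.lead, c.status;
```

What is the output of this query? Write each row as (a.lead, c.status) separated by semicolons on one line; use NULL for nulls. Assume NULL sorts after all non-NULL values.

Step 1 — a LEFT JOIN b on team_id → 7 row(s).
Then LEFT JOIN `tasks c` on node_id: each of those 7 rows is kept; rows whose b.node_id has no match in c get NULL for c's columns.

(Bob, NULL); (Eve, NULL); (Judy, open); (Ken, NULL); (Ken, NULL); (Mona, pending); (Pia, pending)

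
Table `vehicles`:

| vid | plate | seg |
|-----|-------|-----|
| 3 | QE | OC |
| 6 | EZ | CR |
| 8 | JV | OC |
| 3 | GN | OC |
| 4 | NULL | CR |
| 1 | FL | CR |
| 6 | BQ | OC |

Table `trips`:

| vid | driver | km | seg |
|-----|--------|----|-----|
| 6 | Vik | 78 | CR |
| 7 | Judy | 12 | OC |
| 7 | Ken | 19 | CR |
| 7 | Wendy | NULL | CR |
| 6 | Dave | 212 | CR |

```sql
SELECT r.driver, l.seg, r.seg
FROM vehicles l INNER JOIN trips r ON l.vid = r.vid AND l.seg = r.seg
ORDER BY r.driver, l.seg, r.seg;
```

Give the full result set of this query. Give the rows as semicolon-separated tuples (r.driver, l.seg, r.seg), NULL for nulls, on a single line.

INNER JOIN keeps only pairs where the ON condition holds.
Matching on l.vid = r.vid AND l.seg = r.seg.
- l row (vid=3, seg=OC): no match → dropped.
- l row (vid=6, seg=CR): matches 2 r row(s) → 2 output row(s).
- l row (vid=8, seg=OC): no match → dropped.
- l row (vid=3, seg=OC): no match → dropped.
- l row (vid=4, seg=CR): no match → dropped.
- l row (vid=1, seg=CR): no match → dropped.
- l row (vid=6, seg=OC): no match → dropped.
After projecting and ordering:
r.driver | l.seg | r.seg
Dave | CR | CR
Vik | CR | CR

(Dave, CR, CR); (Vik, CR, CR)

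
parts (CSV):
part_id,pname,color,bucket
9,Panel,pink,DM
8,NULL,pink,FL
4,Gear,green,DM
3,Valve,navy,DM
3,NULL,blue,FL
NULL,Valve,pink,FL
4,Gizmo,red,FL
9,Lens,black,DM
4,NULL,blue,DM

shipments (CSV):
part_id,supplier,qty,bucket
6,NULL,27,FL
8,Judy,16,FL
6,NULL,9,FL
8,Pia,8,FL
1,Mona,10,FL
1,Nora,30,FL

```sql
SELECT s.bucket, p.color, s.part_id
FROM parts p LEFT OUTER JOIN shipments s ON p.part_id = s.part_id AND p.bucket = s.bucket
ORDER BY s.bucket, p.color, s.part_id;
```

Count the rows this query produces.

10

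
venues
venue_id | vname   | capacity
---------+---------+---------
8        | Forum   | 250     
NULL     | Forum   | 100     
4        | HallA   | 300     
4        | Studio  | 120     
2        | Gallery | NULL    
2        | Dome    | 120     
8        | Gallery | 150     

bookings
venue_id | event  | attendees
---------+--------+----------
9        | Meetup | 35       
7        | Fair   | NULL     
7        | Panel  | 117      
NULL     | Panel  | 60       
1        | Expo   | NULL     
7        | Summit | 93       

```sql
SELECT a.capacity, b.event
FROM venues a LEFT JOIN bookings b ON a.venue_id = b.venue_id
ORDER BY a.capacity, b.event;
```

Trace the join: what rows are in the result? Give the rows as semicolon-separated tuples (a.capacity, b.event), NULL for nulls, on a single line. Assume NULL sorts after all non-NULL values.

(100, NULL); (120, NULL); (120, NULL); (150, NULL); (250, NULL); (300, NULL); (NULL, NULL)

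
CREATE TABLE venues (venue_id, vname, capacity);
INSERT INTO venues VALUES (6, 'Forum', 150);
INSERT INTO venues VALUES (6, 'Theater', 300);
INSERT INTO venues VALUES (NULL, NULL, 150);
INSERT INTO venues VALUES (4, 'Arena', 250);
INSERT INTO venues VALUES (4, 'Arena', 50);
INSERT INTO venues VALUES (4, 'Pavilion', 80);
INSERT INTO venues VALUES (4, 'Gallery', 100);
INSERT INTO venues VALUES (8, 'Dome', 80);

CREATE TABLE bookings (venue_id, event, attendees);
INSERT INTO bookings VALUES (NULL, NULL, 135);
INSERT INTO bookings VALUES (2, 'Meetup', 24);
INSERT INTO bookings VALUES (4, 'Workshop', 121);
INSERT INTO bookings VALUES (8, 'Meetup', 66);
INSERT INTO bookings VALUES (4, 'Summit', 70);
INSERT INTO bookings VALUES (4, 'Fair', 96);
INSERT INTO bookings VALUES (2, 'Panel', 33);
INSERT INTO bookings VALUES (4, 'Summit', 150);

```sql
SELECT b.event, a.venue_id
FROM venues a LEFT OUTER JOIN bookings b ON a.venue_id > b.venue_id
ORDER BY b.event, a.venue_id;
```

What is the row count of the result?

LEFT JOIN keeps every row from `venues`; unmatched rows get NULL for `bookings`'s columns.
Matching on a.venue_id > b.venue_id. A NULL in a compared column never satisfies the condition.
Matched pairs: 26; unmatched a rows kept: 1.
Total: 26 matched + 1 padded = 27 rows.

27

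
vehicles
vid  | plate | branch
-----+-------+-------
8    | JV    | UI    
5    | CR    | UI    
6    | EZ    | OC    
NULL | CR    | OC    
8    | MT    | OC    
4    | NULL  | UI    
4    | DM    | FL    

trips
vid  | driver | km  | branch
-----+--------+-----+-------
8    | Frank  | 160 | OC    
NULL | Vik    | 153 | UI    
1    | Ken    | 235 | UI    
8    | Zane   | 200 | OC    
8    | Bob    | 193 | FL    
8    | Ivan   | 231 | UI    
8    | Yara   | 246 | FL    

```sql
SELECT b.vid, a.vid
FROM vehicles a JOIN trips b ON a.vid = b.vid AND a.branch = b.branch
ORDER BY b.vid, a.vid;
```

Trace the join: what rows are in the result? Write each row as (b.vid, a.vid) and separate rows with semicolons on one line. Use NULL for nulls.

(8, 8); (8, 8); (8, 8)

INNER JOIN keeps only pairs where the ON condition holds.
Matching on a.vid = b.vid AND a.branch = b.branch. A NULL in a compared column never satisfies the condition.
Matched pairs: 3.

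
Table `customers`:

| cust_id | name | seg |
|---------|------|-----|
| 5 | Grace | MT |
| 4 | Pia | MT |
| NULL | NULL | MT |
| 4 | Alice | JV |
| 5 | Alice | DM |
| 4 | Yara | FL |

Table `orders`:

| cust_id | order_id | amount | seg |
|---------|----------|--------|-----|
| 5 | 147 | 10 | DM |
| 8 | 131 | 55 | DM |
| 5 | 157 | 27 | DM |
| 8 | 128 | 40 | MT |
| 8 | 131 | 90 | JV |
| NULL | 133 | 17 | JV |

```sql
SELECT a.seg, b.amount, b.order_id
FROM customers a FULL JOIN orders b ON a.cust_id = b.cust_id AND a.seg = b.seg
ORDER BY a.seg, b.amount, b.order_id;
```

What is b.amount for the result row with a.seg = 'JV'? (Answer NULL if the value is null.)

NULL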